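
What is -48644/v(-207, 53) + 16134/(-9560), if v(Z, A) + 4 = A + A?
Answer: -116670577/243780 ≈ -478.59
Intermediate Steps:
v(Z, A) = -4 + 2*A (v(Z, A) = -4 + (A + A) = -4 + 2*A)
-48644/v(-207, 53) + 16134/(-9560) = -48644/(-4 + 2*53) + 16134/(-9560) = -48644/(-4 + 106) + 16134*(-1/9560) = -48644/102 - 8067/4780 = -48644*1/102 - 8067/4780 = -24322/51 - 8067/4780 = -116670577/243780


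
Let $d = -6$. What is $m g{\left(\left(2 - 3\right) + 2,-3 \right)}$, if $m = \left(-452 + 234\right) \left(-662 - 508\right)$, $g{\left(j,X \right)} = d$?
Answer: $-1530360$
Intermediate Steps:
$g{\left(j,X \right)} = -6$
$m = 255060$ ($m = \left(-218\right) \left(-1170\right) = 255060$)
$m g{\left(\left(2 - 3\right) + 2,-3 \right)} = 255060 \left(-6\right) = -1530360$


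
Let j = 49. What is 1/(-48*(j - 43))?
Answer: -1/288 ≈ -0.0034722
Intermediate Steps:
1/(-48*(j - 43)) = 1/(-48*(49 - 43)) = 1/(-48*6) = 1/(-288) = -1/288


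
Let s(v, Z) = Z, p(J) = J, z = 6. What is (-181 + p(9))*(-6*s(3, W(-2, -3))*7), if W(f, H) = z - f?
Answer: 57792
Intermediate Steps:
W(f, H) = 6 - f
(-181 + p(9))*(-6*s(3, W(-2, -3))*7) = (-181 + 9)*(-6*(6 - 1*(-2))*7) = -172*(-6*(6 + 2))*7 = -172*(-6*8)*7 = -(-8256)*7 = -172*(-336) = 57792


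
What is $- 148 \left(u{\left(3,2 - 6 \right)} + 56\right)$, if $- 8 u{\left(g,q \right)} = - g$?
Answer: $- \frac{16687}{2} \approx -8343.5$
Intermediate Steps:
$u{\left(g,q \right)} = \frac{g}{8}$ ($u{\left(g,q \right)} = - \frac{\left(-1\right) g}{8} = \frac{g}{8}$)
$- 148 \left(u{\left(3,2 - 6 \right)} + 56\right) = - 148 \left(\frac{1}{8} \cdot 3 + 56\right) = - 148 \left(\frac{3}{8} + 56\right) = \left(-148\right) \frac{451}{8} = - \frac{16687}{2}$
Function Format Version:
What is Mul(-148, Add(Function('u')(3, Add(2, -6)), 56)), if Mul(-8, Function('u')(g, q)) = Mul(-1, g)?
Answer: Rational(-16687, 2) ≈ -8343.5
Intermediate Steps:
Function('u')(g, q) = Mul(Rational(1, 8), g) (Function('u')(g, q) = Mul(Rational(-1, 8), Mul(-1, g)) = Mul(Rational(1, 8), g))
Mul(-148, Add(Function('u')(3, Add(2, -6)), 56)) = Mul(-148, Add(Mul(Rational(1, 8), 3), 56)) = Mul(-148, Add(Rational(3, 8), 56)) = Mul(-148, Rational(451, 8)) = Rational(-16687, 2)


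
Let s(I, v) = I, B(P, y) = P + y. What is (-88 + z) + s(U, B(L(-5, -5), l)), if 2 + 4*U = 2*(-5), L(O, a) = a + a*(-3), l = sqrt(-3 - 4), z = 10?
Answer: -81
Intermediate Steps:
l = I*sqrt(7) (l = sqrt(-7) = I*sqrt(7) ≈ 2.6458*I)
L(O, a) = -2*a (L(O, a) = a - 3*a = -2*a)
U = -3 (U = -1/2 + (2*(-5))/4 = -1/2 + (1/4)*(-10) = -1/2 - 5/2 = -3)
(-88 + z) + s(U, B(L(-5, -5), l)) = (-88 + 10) - 3 = -78 - 3 = -81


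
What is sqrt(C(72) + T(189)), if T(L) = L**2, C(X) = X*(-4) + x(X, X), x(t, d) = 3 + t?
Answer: 2*sqrt(8877) ≈ 188.44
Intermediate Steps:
C(X) = 3 - 3*X (C(X) = X*(-4) + (3 + X) = -4*X + (3 + X) = 3 - 3*X)
sqrt(C(72) + T(189)) = sqrt((3 - 3*72) + 189**2) = sqrt((3 - 216) + 35721) = sqrt(-213 + 35721) = sqrt(35508) = 2*sqrt(8877)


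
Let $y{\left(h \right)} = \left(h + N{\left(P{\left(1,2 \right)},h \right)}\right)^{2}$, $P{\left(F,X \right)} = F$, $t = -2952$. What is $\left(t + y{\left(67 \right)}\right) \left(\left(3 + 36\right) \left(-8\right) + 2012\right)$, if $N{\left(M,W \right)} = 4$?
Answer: $3551300$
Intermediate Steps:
$y{\left(h \right)} = \left(4 + h\right)^{2}$ ($y{\left(h \right)} = \left(h + 4\right)^{2} = \left(4 + h\right)^{2}$)
$\left(t + y{\left(67 \right)}\right) \left(\left(3 + 36\right) \left(-8\right) + 2012\right) = \left(-2952 + \left(4 + 67\right)^{2}\right) \left(\left(3 + 36\right) \left(-8\right) + 2012\right) = \left(-2952 + 71^{2}\right) \left(39 \left(-8\right) + 2012\right) = \left(-2952 + 5041\right) \left(-312 + 2012\right) = 2089 \cdot 1700 = 3551300$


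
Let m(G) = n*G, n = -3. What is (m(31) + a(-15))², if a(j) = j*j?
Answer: 17424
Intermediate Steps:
m(G) = -3*G
a(j) = j²
(m(31) + a(-15))² = (-3*31 + (-15)²)² = (-93 + 225)² = 132² = 17424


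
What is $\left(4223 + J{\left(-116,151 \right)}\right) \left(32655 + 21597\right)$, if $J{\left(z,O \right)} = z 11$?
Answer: $159880644$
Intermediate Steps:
$J{\left(z,O \right)} = 11 z$
$\left(4223 + J{\left(-116,151 \right)}\right) \left(32655 + 21597\right) = \left(4223 + 11 \left(-116\right)\right) \left(32655 + 21597\right) = \left(4223 - 1276\right) 54252 = 2947 \cdot 54252 = 159880644$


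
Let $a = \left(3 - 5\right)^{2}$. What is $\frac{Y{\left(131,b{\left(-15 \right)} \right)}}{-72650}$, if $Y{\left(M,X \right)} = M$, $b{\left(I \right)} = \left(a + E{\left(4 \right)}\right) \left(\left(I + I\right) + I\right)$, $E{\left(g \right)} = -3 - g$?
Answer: $- \frac{131}{72650} \approx -0.0018032$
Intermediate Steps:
$a = 4$ ($a = \left(-2\right)^{2} = 4$)
$b{\left(I \right)} = - 9 I$ ($b{\left(I \right)} = \left(4 - 7\right) \left(\left(I + I\right) + I\right) = \left(4 - 7\right) \left(2 I + I\right) = \left(4 - 7\right) 3 I = - 3 \cdot 3 I = - 9 I$)
$\frac{Y{\left(131,b{\left(-15 \right)} \right)}}{-72650} = \frac{131}{-72650} = 131 \left(- \frac{1}{72650}\right) = - \frac{131}{72650}$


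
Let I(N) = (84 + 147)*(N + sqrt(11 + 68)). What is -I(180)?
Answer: -41580 - 231*sqrt(79) ≈ -43633.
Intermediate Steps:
I(N) = 231*N + 231*sqrt(79) (I(N) = 231*(N + sqrt(79)) = 231*N + 231*sqrt(79))
-I(180) = -(231*180 + 231*sqrt(79)) = -(41580 + 231*sqrt(79)) = -41580 - 231*sqrt(79)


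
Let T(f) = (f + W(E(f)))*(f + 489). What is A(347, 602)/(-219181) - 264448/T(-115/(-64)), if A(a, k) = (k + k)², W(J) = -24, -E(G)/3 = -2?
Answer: 172708603054352/9783150729611 ≈ 17.654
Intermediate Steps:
E(G) = 6 (E(G) = -3*(-2) = 6)
A(a, k) = 4*k² (A(a, k) = (2*k)² = 4*k²)
T(f) = (-24 + f)*(489 + f) (T(f) = (f - 24)*(f + 489) = (-24 + f)*(489 + f))
A(347, 602)/(-219181) - 264448/T(-115/(-64)) = (4*602²)/(-219181) - 264448/(-11736 + (-115/(-64))² + 465*(-115/(-64))) = (4*362404)*(-1/219181) - 264448/(-11736 + (-115*(-1/64))² + 465*(-115*(-1/64))) = 1449616*(-1/219181) - 264448/(-11736 + (115/64)² + 465*(115/64)) = -1449616/219181 - 264448/(-11736 + 13225/4096 + 53475/64) = -1449616/219181 - 264448/(-44635031/4096) = -1449616/219181 - 264448*(-4096/44635031) = -1449616/219181 + 1083179008/44635031 = 172708603054352/9783150729611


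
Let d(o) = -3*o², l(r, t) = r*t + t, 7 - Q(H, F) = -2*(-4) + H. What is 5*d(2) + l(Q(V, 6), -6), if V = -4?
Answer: -84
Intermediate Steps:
Q(H, F) = -1 - H (Q(H, F) = 7 - (-2*(-4) + H) = 7 - (8 + H) = 7 + (-8 - H) = -1 - H)
l(r, t) = t + r*t
5*d(2) + l(Q(V, 6), -6) = 5*(-3*2²) - 6*(1 + (-1 - 1*(-4))) = 5*(-3*4) - 6*(1 + (-1 + 4)) = 5*(-12) - 6*(1 + 3) = -60 - 6*4 = -60 - 24 = -84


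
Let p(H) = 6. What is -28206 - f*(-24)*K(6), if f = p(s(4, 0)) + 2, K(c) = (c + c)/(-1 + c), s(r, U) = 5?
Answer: -138726/5 ≈ -27745.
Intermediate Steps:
K(c) = 2*c/(-1 + c) (K(c) = (2*c)/(-1 + c) = 2*c/(-1 + c))
f = 8 (f = 6 + 2 = 8)
-28206 - f*(-24)*K(6) = -28206 - 8*(-24)*2*6/(-1 + 6) = -28206 - (-192)*2*6/5 = -28206 - (-192)*2*6*(⅕) = -28206 - (-192)*12/5 = -28206 - 1*(-2304/5) = -28206 + 2304/5 = -138726/5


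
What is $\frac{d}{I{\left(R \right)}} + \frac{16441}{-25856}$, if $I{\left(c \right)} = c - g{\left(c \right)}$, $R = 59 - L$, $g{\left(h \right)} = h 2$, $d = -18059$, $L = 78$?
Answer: $- \frac{467245883}{491264} \approx -951.11$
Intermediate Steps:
$g{\left(h \right)} = 2 h$
$R = -19$ ($R = 59 - 78 = -19$)
$I{\left(c \right)} = - c$ ($I{\left(c \right)} = c - 2 c = - c$)
$\frac{d}{I{\left(R \right)}} + \frac{16441}{-25856} = - \frac{18059}{\left(-1\right) \left(-19\right)} + \frac{16441}{-25856} = - \frac{18059}{19} + 16441 \left(- \frac{1}{25856}\right) = \left(-18059\right) \frac{1}{19} - \frac{16441}{25856} = - \frac{18059}{19} - \frac{16441}{25856} = - \frac{467245883}{491264}$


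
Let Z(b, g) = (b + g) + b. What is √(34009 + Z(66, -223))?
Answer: √33918 ≈ 184.17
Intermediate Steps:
Z(b, g) = g + 2*b
√(34009 + Z(66, -223)) = √(34009 + (-223 + 2*66)) = √(34009 + (-223 + 132)) = √(34009 - 91) = √33918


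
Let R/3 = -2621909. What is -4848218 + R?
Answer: -12713945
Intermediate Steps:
R = -7865727 (R = 3*(-2621909) = -7865727)
-4848218 + R = -4848218 - 7865727 = -12713945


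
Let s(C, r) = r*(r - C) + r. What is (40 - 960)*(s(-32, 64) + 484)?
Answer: -6156640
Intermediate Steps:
s(C, r) = r + r*(r - C)
(40 - 960)*(s(-32, 64) + 484) = (40 - 960)*(64*(1 + 64 - 1*(-32)) + 484) = -920*(64*(1 + 64 + 32) + 484) = -920*(64*97 + 484) = -920*(6208 + 484) = -920*6692 = -6156640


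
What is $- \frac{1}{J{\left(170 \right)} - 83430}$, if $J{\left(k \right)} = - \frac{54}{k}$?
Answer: $\frac{85}{7091577} \approx 1.1986 \cdot 10^{-5}$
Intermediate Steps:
$- \frac{1}{J{\left(170 \right)} - 83430} = - \frac{1}{- \frac{54}{170} - 83430} = - \frac{1}{\left(-54\right) \frac{1}{170} - 83430} = - \frac{1}{- \frac{27}{85} - 83430} = - \frac{1}{- \frac{7091577}{85}} = \left(-1\right) \left(- \frac{85}{7091577}\right) = \frac{85}{7091577}$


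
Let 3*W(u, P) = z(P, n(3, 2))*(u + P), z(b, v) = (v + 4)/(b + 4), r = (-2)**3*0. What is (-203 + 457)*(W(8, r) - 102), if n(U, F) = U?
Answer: -74168/3 ≈ -24723.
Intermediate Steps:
r = 0 (r = -8*0 = 0)
z(b, v) = (4 + v)/(4 + b)
W(u, P) = 7*(P + u)/(3*(4 + P)) (W(u, P) = (((4 + 3)/(4 + P))*(u + P))/3 = ((7/(4 + P))*(P + u))/3 = (7*(P + u)/(4 + P))/3 = 7*(P + u)/(3*(4 + P)))
(-203 + 457)*(W(8, r) - 102) = (-203 + 457)*(7*(0 + 8)/(3*(4 + 0)) - 102) = 254*((7/3)*8/4 - 102) = 254*((7/3)*(1/4)*8 - 102) = 254*(14/3 - 102) = 254*(-292/3) = -74168/3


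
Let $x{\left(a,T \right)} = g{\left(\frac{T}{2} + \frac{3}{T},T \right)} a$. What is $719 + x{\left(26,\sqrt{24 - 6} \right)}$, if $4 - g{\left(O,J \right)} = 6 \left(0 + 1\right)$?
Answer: $667$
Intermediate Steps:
$g{\left(O,J \right)} = -2$ ($g{\left(O,J \right)} = 4 - 6 \left(0 + 1\right) = 4 - 6 \cdot 1 = 4 - 6 = -2$)
$x{\left(a,T \right)} = - 2 a$
$719 + x{\left(26,\sqrt{24 - 6} \right)} = 719 - 52 = 667$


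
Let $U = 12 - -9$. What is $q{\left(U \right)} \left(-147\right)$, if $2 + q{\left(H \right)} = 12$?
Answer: $-1470$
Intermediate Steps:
$U = 21$ ($U = 12 + 9 = 21$)
$q{\left(H \right)} = 10$ ($q{\left(H \right)} = -2 + 12 = 10$)
$q{\left(U \right)} \left(-147\right) = 10 \left(-147\right) = -1470$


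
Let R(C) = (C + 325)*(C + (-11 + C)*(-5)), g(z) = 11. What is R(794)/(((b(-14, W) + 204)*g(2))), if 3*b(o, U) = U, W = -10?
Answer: -10477197/6622 ≈ -1582.2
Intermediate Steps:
b(o, U) = U/3
R(C) = (55 - 4*C)*(325 + C) (R(C) = (325 + C)*(C + (55 - 5*C)) = (325 + C)*(55 - 4*C) = (55 - 4*C)*(325 + C))
R(794)/(((b(-14, W) + 204)*g(2))) = (17875 - 1245*794 - 4*794**2)/((((1/3)*(-10) + 204)*11)) = (17875 - 988530 - 4*630436)/(((-10/3 + 204)*11)) = (17875 - 988530 - 2521744)/(((602/3)*11)) = -3492399/6622/3 = -3492399*3/6622 = -10477197/6622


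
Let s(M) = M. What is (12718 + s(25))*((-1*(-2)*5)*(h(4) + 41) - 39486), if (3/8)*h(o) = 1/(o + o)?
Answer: -1493708974/3 ≈ -4.9790e+8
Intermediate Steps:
h(o) = 4/(3*o) (h(o) = 8/(3*(o + o)) = 8/(3*((2*o))) = 8*(1/(2*o))/3 = 4/(3*o))
(12718 + s(25))*((-1*(-2)*5)*(h(4) + 41) - 39486) = (12718 + 25)*((-1*(-2)*5)*((4/3)/4 + 41) - 39486) = 12743*((2*5)*((4/3)*(¼) + 41) - 39486) = 12743*(10*(⅓ + 41) - 39486) = 12743*(10*(124/3) - 39486) = 12743*(1240/3 - 39486) = 12743*(-117218/3) = -1493708974/3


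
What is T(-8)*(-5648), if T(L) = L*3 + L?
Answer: 180736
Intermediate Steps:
T(L) = 4*L (T(L) = 3*L + L = 4*L)
T(-8)*(-5648) = (4*(-8))*(-5648) = -32*(-5648) = 180736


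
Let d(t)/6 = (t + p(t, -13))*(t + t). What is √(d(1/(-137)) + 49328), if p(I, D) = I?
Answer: 2*√231459314/137 ≈ 222.10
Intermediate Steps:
d(t) = 24*t² (d(t) = 6*((t + t)*(t + t)) = 6*((2*t)*(2*t)) = 6*(4*t²) = 24*t²)
√(d(1/(-137)) + 49328) = √(24*(1/(-137))² + 49328) = √(24*(-1/137)² + 49328) = √(24*(1/18769) + 49328) = √(24/18769 + 49328) = √(925837256/18769) = 2*√231459314/137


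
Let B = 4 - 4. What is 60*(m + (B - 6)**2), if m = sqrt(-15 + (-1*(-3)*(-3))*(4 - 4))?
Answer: 2160 + 60*I*sqrt(15) ≈ 2160.0 + 232.38*I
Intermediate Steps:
B = 0
m = I*sqrt(15) (m = sqrt(-15 + (3*(-3))*0) = sqrt(-15 - 9*0) = sqrt(-15 + 0) = sqrt(-15) = I*sqrt(15) ≈ 3.873*I)
60*(m + (B - 6)**2) = 60*(I*sqrt(15) + (0 - 6)**2) = 60*(I*sqrt(15) + (-6)**2) = 60*(I*sqrt(15) + 36) = 60*(36 + I*sqrt(15)) = 2160 + 60*I*sqrt(15)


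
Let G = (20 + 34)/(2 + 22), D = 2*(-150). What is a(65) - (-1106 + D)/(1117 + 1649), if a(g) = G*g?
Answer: 811867/5532 ≈ 146.76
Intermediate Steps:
D = -300
G = 9/4 (G = 54/24 = 54*(1/24) = 9/4 ≈ 2.2500)
a(g) = 9*g/4
a(65) - (-1106 + D)/(1117 + 1649) = (9/4)*65 - (-1106 - 300)/(1117 + 1649) = 585/4 - (-1406)/2766 = 585/4 - 1*(-703/1383) = 585/4 + 703/1383 = 811867/5532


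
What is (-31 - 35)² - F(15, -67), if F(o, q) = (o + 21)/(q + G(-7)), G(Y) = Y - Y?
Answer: 291888/67 ≈ 4356.5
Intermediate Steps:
G(Y) = 0
F(o, q) = (21 + o)/q (F(o, q) = (o + 21)/(q + 0) = (21 + o)/q)
(-31 - 35)² - F(15, -67) = (-31 - 35)² - (21 + 15)/(-67) = (-66)² - (-1)*36/67 = 4356 - 1*(-36/67) = 4356 + 36/67 = 291888/67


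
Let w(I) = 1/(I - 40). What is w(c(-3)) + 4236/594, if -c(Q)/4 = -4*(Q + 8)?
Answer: 28339/3960 ≈ 7.1563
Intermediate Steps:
c(Q) = 128 + 16*Q (c(Q) = -(-16)*(Q + 8) = -(-16)*(8 + Q) = -4*(-32 - 4*Q) = 128 + 16*Q)
w(I) = 1/(-40 + I)
w(c(-3)) + 4236/594 = 1/(-40 + (128 + 16*(-3))) + 4236/594 = 1/(-40 + (128 - 48)) + 4236*(1/594) = 1/(-40 + 80) + 706/99 = 1/40 + 706/99 = 28339/3960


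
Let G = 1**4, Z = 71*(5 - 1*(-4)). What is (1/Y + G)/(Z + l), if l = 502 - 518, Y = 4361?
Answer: 4362/2716903 ≈ 0.0016055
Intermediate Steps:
Z = 639 (Z = 71*(5 + 4) = 71*9 = 639)
G = 1
l = -16
(1/Y + G)/(Z + l) = (1/4361 + 1)/(639 - 16) = (1/4361 + 1)/623 = (4362/4361)*(1/623) = 4362/2716903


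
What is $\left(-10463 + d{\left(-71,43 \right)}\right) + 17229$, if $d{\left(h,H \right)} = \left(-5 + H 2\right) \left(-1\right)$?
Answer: $6685$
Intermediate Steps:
$d{\left(h,H \right)} = 5 - 2 H$ ($d{\left(h,H \right)} = \left(-5 + 2 H\right) \left(-1\right) = 5 - 2 H$)
$\left(-10463 + d{\left(-71,43 \right)}\right) + 17229 = \left(-10463 + \left(5 - 86\right)\right) + 17229 = \left(-10463 - 81\right) + 17229 = -10544 + 17229 = 6685$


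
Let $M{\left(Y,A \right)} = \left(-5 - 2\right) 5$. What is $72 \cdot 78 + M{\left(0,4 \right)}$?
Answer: $5581$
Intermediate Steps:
$M{\left(Y,A \right)} = -35$ ($M{\left(Y,A \right)} = \left(-7\right) 5 = -35$)
$72 \cdot 78 + M{\left(0,4 \right)} = 72 \cdot 78 - 35 = 5616 - 35 = 5581$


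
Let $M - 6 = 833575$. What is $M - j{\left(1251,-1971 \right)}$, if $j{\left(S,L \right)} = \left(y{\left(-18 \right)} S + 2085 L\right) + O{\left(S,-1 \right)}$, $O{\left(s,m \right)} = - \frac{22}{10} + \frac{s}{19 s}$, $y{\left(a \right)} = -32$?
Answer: $\frac{473399264}{95} \approx 4.9832 \cdot 10^{6}$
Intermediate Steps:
$M = 833581$ ($M = 6 + 833575 = 833581$)
$O{\left(s,m \right)} = - \frac{204}{95}$ ($O{\left(s,m \right)} = \left(-22\right) \frac{1}{10} + s \frac{1}{19 s} = - \frac{11}{5} + \frac{1}{19} = - \frac{204}{95}$)
$j{\left(S,L \right)} = - \frac{204}{95} - 32 S + 2085 L$ ($j{\left(S,L \right)} = \left(- 32 S + 2085 L\right) - \frac{204}{95} = - \frac{204}{95} - 32 S + 2085 L$)
$M - j{\left(1251,-1971 \right)} = 833581 - \left(- \frac{204}{95} - 40032 + 2085 \left(-1971\right)\right) = 833581 - \left(- \frac{204}{95} - 40032 - 4109535\right) = 833581 - - \frac{394209069}{95} = 833581 + \frac{394209069}{95} = \frac{473399264}{95}$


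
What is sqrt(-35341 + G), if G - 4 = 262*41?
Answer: I*sqrt(24595) ≈ 156.83*I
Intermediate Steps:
G = 10746 (G = 4 + 262*41 = 4 + 10742 = 10746)
sqrt(-35341 + G) = sqrt(-35341 + 10746) = sqrt(-24595) = I*sqrt(24595)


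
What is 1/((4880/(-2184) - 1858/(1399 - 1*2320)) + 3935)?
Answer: 27937/109926031 ≈ 0.00025414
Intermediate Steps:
1/((4880/(-2184) - 1858/(1399 - 1*2320)) + 3935) = 1/((4880*(-1/2184) - 1858/(1399 - 2320)) + 3935) = 1/((-610/273 - 1858/(-921)) + 3935) = 1/((-610/273 - 1858*(-1/921)) + 3935) = 1/((-610/273 + 1858/921) + 3935) = 1/(-6064/27937 + 3935) = 1/(109926031/27937) = 27937/109926031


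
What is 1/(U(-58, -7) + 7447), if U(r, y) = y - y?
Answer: 1/7447 ≈ 0.00013428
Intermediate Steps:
U(r, y) = 0
1/(U(-58, -7) + 7447) = 1/(0 + 7447) = 1/7447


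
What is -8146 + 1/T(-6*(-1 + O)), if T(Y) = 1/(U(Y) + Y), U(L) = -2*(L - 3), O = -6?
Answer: -8182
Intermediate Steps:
U(L) = 6 - 2*L (U(L) = -2*(-3 + L) = 6 - 2*L)
T(Y) = 1/(6 - Y) (T(Y) = 1/((6 - 2*Y) + Y) = 1/(6 - Y))
-8146 + 1/T(-6*(-1 + O)) = -8146 + 1/(1/(6 - (-6)*(-1 - 6))) = -8146 + 1/(1/(6 - (-6)*(-7))) = -8146 + 1/(1/(6 - 1*42)) = -8146 + 1/(1/(6 - 42)) = -8146 + 1/(1/(-36)) = -8146 + 1/(-1/36) = -8146 - 36 = -8182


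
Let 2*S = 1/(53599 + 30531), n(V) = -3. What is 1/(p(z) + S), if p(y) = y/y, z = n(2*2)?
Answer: 168260/168261 ≈ 0.99999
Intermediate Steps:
S = 1/168260 (S = 1/(2*(53599 + 30531)) = (½)/84130 = (½)*(1/84130) = 1/168260 ≈ 5.9432e-6)
z = -3
p(y) = 1
1/(p(z) + S) = 1/(1 + 1/168260) = 1/(168261/168260) = 168260/168261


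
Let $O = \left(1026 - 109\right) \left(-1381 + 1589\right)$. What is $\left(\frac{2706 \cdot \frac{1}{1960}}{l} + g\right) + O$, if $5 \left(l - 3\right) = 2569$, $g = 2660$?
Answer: $\frac{97948113097}{506464} \approx 1.934 \cdot 10^{5}$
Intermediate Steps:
$l = \frac{2584}{5}$ ($l = 3 + \frac{1}{5} \cdot 2569 = 3 + \frac{2569}{5} = \frac{2584}{5} \approx 516.8$)
$O = 190736$ ($O = 917 \cdot 208 = 190736$)
$\left(\frac{2706 \cdot \frac{1}{1960}}{l} + g\right) + O = \left(\frac{2706 \cdot \frac{1}{1960}}{\frac{2584}{5}} + 2660\right) + 190736 = \left(2706 \cdot \frac{1}{1960} \cdot \frac{5}{2584} + 2660\right) + 190736 = \left(\frac{1353}{980} \cdot \frac{5}{2584} + 2660\right) + 190736 = \left(\frac{1353}{506464} + 2660\right) + 190736 = \frac{1347195593}{506464} + 190736 = \frac{97948113097}{506464}$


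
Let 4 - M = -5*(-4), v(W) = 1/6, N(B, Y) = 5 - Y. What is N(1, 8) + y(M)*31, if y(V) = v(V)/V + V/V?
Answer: 2657/96 ≈ 27.677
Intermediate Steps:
v(W) = 1/6
M = -16 (M = 4 - (-5)*(-4) = 4 - 1*20 = 4 - 20 = -16)
y(V) = 1 + 1/(6*V) (y(V) = 1/(6*V) + V/V = 1/(6*V) + 1 = 1 + 1/(6*V))
N(1, 8) + y(M)*31 = (5 - 1*8) + ((1/6 - 16)/(-16))*31 = (5 - 8) - 1/16*(-95/6)*31 = -3 + (95/96)*31 = -3 + 2945/96 = 2657/96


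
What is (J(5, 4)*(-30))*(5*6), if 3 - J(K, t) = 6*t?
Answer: 18900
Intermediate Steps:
J(K, t) = 3 - 6*t
(J(5, 4)*(-30))*(5*6) = ((3 - 6*4)*(-30))*(5*6) = ((3 - 24)*(-30))*30 = -21*(-30)*30 = 630*30 = 18900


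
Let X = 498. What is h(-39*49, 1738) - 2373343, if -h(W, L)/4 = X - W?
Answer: -2382979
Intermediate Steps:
h(W, L) = -1992 + 4*W (h(W, L) = -4*(498 - W) = -1992 + 4*W)
h(-39*49, 1738) - 2373343 = (-1992 + 4*(-39*49)) - 2373343 = (-1992 + 4*(-1911)) - 2373343 = (-1992 - 7644) - 2373343 = -9636 - 2373343 = -2382979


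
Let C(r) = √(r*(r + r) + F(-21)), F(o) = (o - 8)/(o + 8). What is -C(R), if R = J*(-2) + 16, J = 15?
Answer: -5*√2665/13 ≈ -19.855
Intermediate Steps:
F(o) = (-8 + o)/(8 + o)
R = -14 (R = 15*(-2) + 16 = -30 + 16 = -14)
C(r) = √(29/13 + 2*r²) (C(r) = √(r*(r + r) + (-8 - 21)/(8 - 21)) = √(r*(2*r) - 29/(-13)) = √(2*r² - 1/13*(-29)) = √(2*r² + 29/13) = √(29/13 + 2*r²))
-C(R) = -√(377 + 338*(-14)²)/13 = -√(377 + 338*196)/13 = -√(377 + 66248)/13 = -√66625/13 = -5*√2665/13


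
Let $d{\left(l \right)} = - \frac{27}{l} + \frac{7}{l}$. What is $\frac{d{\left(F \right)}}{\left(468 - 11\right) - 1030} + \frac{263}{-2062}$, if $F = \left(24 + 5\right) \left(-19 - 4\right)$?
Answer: $- \frac{100557473}{788077842} \approx -0.1276$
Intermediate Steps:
$F = -667$ ($F = 29 \left(-23\right) = -667$)
$d{\left(l \right)} = - \frac{20}{l}$
$\frac{d{\left(F \right)}}{\left(468 - 11\right) - 1030} + \frac{263}{-2062} = \frac{\left(-20\right) \frac{1}{-667}}{\left(468 - 11\right) - 1030} + \frac{263}{-2062} = \frac{\left(-20\right) \left(- \frac{1}{667}\right)}{457 - 1030} + 263 \left(- \frac{1}{2062}\right) = \frac{20}{667 \left(-573\right)} - \frac{263}{2062} = \frac{20}{667} \left(- \frac{1}{573}\right) - \frac{263}{2062} = - \frac{20}{382191} - \frac{263}{2062} = - \frac{100557473}{788077842}$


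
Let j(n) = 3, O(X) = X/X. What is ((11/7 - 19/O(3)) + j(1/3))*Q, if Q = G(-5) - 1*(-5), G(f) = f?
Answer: 0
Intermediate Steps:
O(X) = 1
Q = 0 (Q = -5 - 1*(-5) = -5 + 5 = 0)
((11/7 - 19/O(3)) + j(1/3))*Q = ((11/7 - 19/1) + 3)*0 = ((11*(⅐) - 19*1) + 3)*0 = ((11/7 - 19) + 3)*0 = (-122/7 + 3)*0 = -101/7*0 = 0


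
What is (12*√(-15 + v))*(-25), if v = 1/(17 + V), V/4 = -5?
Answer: -100*I*√138 ≈ -1174.7*I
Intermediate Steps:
V = -20 (V = 4*(-5) = -20)
v = -⅓ (v = 1/(17 - 20) = 1/(-3) = -⅓ ≈ -0.33333)
(12*√(-15 + v))*(-25) = (12*√(-15 - ⅓))*(-25) = (12*√(-46/3))*(-25) = (12*(I*√138/3))*(-25) = (4*I*√138)*(-25) = -100*I*√138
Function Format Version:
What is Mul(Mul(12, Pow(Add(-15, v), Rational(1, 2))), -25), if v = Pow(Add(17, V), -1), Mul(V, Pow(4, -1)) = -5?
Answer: Mul(-100, I, Pow(138, Rational(1, 2))) ≈ Mul(-1174.7, I)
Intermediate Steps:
V = -20 (V = Mul(4, -5) = -20)
v = Rational(-1, 3) (v = Pow(Add(17, -20), -1) = Pow(-3, -1) = Rational(-1, 3) ≈ -0.33333)
Mul(Mul(12, Pow(Add(-15, v), Rational(1, 2))), -25) = Mul(Mul(12, Pow(Add(-15, Rational(-1, 3)), Rational(1, 2))), -25) = Mul(Mul(12, Pow(Rational(-46, 3), Rational(1, 2))), -25) = Mul(Mul(12, Mul(Rational(1, 3), I, Pow(138, Rational(1, 2)))), -25) = Mul(Mul(4, I, Pow(138, Rational(1, 2))), -25) = Mul(-100, I, Pow(138, Rational(1, 2)))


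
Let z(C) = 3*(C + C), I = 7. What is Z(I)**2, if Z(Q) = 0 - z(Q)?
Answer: 1764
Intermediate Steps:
z(C) = 6*C (z(C) = 3*(2*C) = 6*C)
Z(Q) = -6*Q (Z(Q) = 0 - 6*Q = -6*Q)
Z(I)**2 = (-6*7)**2 = (-42)**2 = 1764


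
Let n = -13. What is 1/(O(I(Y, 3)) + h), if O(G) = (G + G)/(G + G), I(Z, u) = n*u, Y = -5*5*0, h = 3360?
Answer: 1/3361 ≈ 0.00029753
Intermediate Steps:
Y = 0 (Y = -25*0 = 0)
I(Z, u) = -13*u
O(G) = 1 (O(G) = (2*G)/((2*G)) = (2*G)*(1/(2*G)) = 1)
1/(O(I(Y, 3)) + h) = 1/(1 + 3360) = 1/3361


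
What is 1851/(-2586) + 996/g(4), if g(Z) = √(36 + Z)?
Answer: -617/862 + 249*√10/5 ≈ 156.77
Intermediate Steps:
1851/(-2586) + 996/g(4) = 1851/(-2586) + 996/(√(36 + 4)) = 1851*(-1/2586) + 996/(√40) = -617/862 + 996/((2*√10)) = -617/862 + 996*(√10/20) = -617/862 + 249*√10/5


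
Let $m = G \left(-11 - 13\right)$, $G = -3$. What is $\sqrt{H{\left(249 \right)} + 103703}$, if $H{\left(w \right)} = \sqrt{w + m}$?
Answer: $\sqrt{103703 + \sqrt{321}} \approx 322.06$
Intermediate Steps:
$m = 72$ ($m = - 3 \left(-11 - 13\right) = \left(-3\right) \left(-24\right) = 72$)
$H{\left(w \right)} = \sqrt{72 + w}$ ($H{\left(w \right)} = \sqrt{w + 72} = \sqrt{72 + w}$)
$\sqrt{H{\left(249 \right)} + 103703} = \sqrt{\sqrt{72 + 249} + 103703} = \sqrt{\sqrt{321} + 103703} = \sqrt{103703 + \sqrt{321}}$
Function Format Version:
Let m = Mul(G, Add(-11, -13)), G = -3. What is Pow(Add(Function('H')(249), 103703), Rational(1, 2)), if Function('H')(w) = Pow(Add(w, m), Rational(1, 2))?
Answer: Pow(Add(103703, Pow(321, Rational(1, 2))), Rational(1, 2)) ≈ 322.06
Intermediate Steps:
m = 72 (m = Mul(-3, Add(-11, -13)) = Mul(-3, -24) = 72)
Function('H')(w) = Pow(Add(72, w), Rational(1, 2)) (Function('H')(w) = Pow(Add(w, 72), Rational(1, 2)) = Pow(Add(72, w), Rational(1, 2)))
Pow(Add(Function('H')(249), 103703), Rational(1, 2)) = Pow(Add(Pow(Add(72, 249), Rational(1, 2)), 103703), Rational(1, 2)) = Pow(Add(Pow(321, Rational(1, 2)), 103703), Rational(1, 2)) = Pow(Add(103703, Pow(321, Rational(1, 2))), Rational(1, 2))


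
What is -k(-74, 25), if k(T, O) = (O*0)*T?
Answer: 0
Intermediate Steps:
k(T, O) = 0 (k(T, O) = 0*T = 0)
-k(-74, 25) = -1*0 = 0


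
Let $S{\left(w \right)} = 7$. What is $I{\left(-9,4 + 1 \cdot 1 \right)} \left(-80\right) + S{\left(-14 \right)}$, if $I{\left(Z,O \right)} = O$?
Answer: $-393$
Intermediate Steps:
$I{\left(-9,4 + 1 \cdot 1 \right)} \left(-80\right) + S{\left(-14 \right)} = \left(4 + 1 \cdot 1\right) \left(-80\right) + 7 = \left(4 + 1\right) \left(-80\right) + 7 = 5 \left(-80\right) + 7 = -400 + 7 = -393$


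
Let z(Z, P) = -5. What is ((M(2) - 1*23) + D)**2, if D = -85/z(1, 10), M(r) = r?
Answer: 16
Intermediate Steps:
D = 17 (D = -85/(-5) = -85*(-1/5) = 17)
((M(2) - 1*23) + D)**2 = ((2 - 1*23) + 17)**2 = ((2 - 23) + 17)**2 = (-21 + 17)**2 = (-4)**2 = 16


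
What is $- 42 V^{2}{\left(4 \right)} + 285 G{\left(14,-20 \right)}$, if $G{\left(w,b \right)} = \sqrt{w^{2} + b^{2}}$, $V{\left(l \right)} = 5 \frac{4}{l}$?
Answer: $-1050 + 570 \sqrt{149} \approx 5907.7$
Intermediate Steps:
$V{\left(l \right)} = \frac{20}{l}$
$G{\left(w,b \right)} = \sqrt{b^{2} + w^{2}}$
$- 42 V^{2}{\left(4 \right)} + 285 G{\left(14,-20 \right)} = - 42 \left(\frac{20}{4}\right)^{2} + 285 \sqrt{\left(-20\right)^{2} + 14^{2}} = - 42 \left(20 \cdot \frac{1}{4}\right)^{2} + 285 \sqrt{400 + 196} = - 42 \cdot 5^{2} + 285 \sqrt{596} = \left(-42\right) 25 + 285 \cdot 2 \sqrt{149} = -1050 + 570 \sqrt{149}$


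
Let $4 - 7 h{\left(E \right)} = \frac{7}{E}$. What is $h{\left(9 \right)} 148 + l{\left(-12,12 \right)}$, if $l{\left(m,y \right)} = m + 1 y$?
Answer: $\frac{4292}{63} \approx 68.127$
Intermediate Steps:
$h{\left(E \right)} = \frac{4}{7} - \frac{1}{E}$ ($h{\left(E \right)} = \frac{4}{7} - \frac{7 \frac{1}{E}}{7} = \frac{4}{7} - \frac{1}{E}$)
$l{\left(m,y \right)} = m + y$
$h{\left(9 \right)} 148 + l{\left(-12,12 \right)} = \left(\frac{4}{7} - \frac{1}{9}\right) 148 + \left(-12 + 12\right) = \left(\frac{4}{7} - \frac{1}{9}\right) 148 + 0 = \frac{29}{63} \cdot 148 + 0 = \frac{4292}{63} + 0 = \frac{4292}{63}$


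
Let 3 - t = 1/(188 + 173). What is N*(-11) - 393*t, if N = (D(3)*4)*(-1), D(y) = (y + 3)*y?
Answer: -139314/361 ≈ -385.91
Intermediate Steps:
t = 1082/361 (t = 3 - 1/(188 + 173) = 3 - 1/361 = 1082/361 ≈ 2.9972)
D(y) = y*(3 + y) (D(y) = (3 + y)*y = y*(3 + y))
N = -72 (N = ((3*(3 + 3))*4)*(-1) = ((3*6)*4)*(-1) = (18*4)*(-1) = 72*(-1) = -72)
N*(-11) - 393*t = -72*(-11) - 393*1082/361 = 792 - 425226/361 = -139314/361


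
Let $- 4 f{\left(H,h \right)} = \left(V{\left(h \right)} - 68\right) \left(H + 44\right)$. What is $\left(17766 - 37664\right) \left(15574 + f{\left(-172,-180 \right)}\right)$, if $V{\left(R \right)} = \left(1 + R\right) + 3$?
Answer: $-154527868$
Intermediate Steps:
$V{\left(R \right)} = 4 + R$
$f{\left(H,h \right)} = - \frac{\left(-64 + h\right) \left(44 + H\right)}{4}$ ($f{\left(H,h \right)} = - \frac{\left(\left(4 + h\right) - 68\right) \left(H + 44\right)}{4} = - \frac{\left(-64 + h\right) \left(44 + H\right)}{4}$)
$\left(17766 - 37664\right) \left(15574 + f{\left(-172,-180 \right)}\right) = \left(17766 - 37664\right) \left(15574 + \left(704 - -1980 + 16 \left(-172\right) - \left(-43\right) \left(-180\right)\right)\right) = - 19898 \left(15574 + \left(704 + 1980 - 2752 - 7740\right)\right) = - 19898 \left(15574 - 7808\right) = \left(-19898\right) 7766 = -154527868$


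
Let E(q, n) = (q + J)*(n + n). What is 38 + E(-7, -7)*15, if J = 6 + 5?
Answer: -802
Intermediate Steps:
J = 11
E(q, n) = 2*n*(11 + q) (E(q, n) = (q + 11)*(n + n) = (11 + q)*(2*n) = 2*n*(11 + q))
38 + E(-7, -7)*15 = 38 + (2*(-7)*(11 - 7))*15 = 38 + (2*(-7)*4)*15 = 38 - 56*15 = 38 - 840 = -802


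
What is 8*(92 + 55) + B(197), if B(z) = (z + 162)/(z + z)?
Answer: 463703/394 ≈ 1176.9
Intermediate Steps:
B(z) = (162 + z)/(2*z) (B(z) = (162 + z)/((2*z)) = (162 + z)*(1/(2*z)) = (162 + z)/(2*z))
8*(92 + 55) + B(197) = 8*(92 + 55) + (½)*(162 + 197)/197 = 8*147 + (½)*(1/197)*359 = 1176 + 359/394 = 463703/394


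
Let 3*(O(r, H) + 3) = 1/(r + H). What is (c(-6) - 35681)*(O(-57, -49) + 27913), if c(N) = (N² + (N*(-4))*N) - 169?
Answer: -53190146347/53 ≈ -1.0036e+9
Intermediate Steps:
O(r, H) = -3 + 1/(3*(H + r)) (O(r, H) = -3 + 1/(3*(r + H)) = -3 + 1/(3*(H + r)))
c(N) = -169 - 3*N² (c(N) = (N² + (-4*N)*N) - 169 = (N² - 4*N²) - 169 = -3*N² - 169 = -169 - 3*N²)
(c(-6) - 35681)*(O(-57, -49) + 27913) = ((-169 - 3*(-6)²) - 35681)*((⅓ - 3*(-49) - 3*(-57))/(-49 - 57) + 27913) = ((-169 - 3*36) - 35681)*((⅓ + 147 + 171)/(-106) + 27913) = ((-169 - 108) - 35681)*(-1/106*955/3 + 27913) = (-277 - 35681)*(-955/318 + 27913) = -35958*8875379/318 = -53190146347/53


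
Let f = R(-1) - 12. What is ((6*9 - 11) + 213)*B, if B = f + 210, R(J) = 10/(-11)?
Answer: 555008/11 ≈ 50455.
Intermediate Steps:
R(J) = -10/11 (R(J) = 10*(-1/11) = -10/11)
f = -142/11 (f = -10/11 - 12 = -142/11 ≈ -12.909)
B = 2168/11 (B = -142/11 + 210 = 2168/11 ≈ 197.09)
((6*9 - 11) + 213)*B = ((6*9 - 11) + 213)*(2168/11) = ((54 - 11) + 213)*(2168/11) = (43 + 213)*(2168/11) = 256*(2168/11) = 555008/11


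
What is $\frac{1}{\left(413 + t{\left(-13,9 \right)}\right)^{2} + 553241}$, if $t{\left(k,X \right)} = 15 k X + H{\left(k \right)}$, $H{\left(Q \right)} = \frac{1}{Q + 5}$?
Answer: $\frac{64}{150690593} \approx 4.2471 \cdot 10^{-7}$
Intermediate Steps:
$H{\left(Q \right)} = \frac{1}{5 + Q}$
$t{\left(k,X \right)} = \frac{1}{5 + k} + 15 X k$ ($t{\left(k,X \right)} = 15 k X + \frac{1}{5 + k} = 15 X k + \frac{1}{5 + k} = \frac{1}{5 + k} + 15 X k$)
$\frac{1}{\left(413 + t{\left(-13,9 \right)}\right)^{2} + 553241} = \frac{1}{\left(413 + \frac{1 + 15 \cdot 9 \left(-13\right) \left(5 - 13\right)}{5 - 13}\right)^{2} + 553241} = \frac{1}{\left(413 + \frac{1 + 15 \cdot 9 \left(-13\right) \left(-8\right)}{-8}\right)^{2} + 553241} = \frac{1}{\left(413 - \frac{1 + 14040}{8}\right)^{2} + 553241} = \frac{1}{\left(413 - \frac{14041}{8}\right)^{2} + 553241} = \frac{1}{\left(- \frac{10737}{8}\right)^{2} + 553241} = \frac{1}{\frac{115283169}{64} + 553241} = \frac{1}{\frac{150690593}{64}} = \frac{64}{150690593}$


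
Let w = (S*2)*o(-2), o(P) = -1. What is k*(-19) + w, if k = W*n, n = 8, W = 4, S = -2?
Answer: -604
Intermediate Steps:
w = 4 (w = -2*2*(-1) = -4*(-1) = 4)
k = 32 (k = 4*8 = 32)
k*(-19) + w = 32*(-19) + 4 = -608 + 4 = -604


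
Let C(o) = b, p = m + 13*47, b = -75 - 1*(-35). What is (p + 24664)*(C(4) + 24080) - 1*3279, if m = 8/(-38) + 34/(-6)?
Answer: 34625586697/57 ≈ 6.0747e+8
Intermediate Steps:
b = -40 (b = -75 + 35 = -40)
m = -335/57 (m = 8*(-1/38) + 34*(-⅙) = -4/19 - 17/3 = -335/57 ≈ -5.8772)
p = 34492/57 (p = -335/57 + 13*47 = -335/57 + 611 = 34492/57 ≈ 605.12)
C(o) = -40
(p + 24664)*(C(4) + 24080) - 1*3279 = (34492/57 + 24664)*(-40 + 24080) - 1*3279 = (1440340/57)*24040 - 3279 = 34625773600/57 - 3279 = 34625586697/57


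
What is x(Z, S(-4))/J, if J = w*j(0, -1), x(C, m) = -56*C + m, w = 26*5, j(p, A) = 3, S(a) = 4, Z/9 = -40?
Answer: 10082/195 ≈ 51.703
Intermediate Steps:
Z = -360 (Z = 9*(-40) = -360)
w = 130
x(C, m) = m - 56*C
J = 390 (J = 130*3 = 390)
x(Z, S(-4))/J = (4 - 56*(-360))/390 = (4 + 20160)*(1/390) = 20164*(1/390) = 10082/195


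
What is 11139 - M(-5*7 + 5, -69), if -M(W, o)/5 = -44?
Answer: 10919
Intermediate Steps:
M(W, o) = 220 (M(W, o) = -5*(-44) = 220)
11139 - M(-5*7 + 5, -69) = 11139 - 1*220 = 11139 - 220 = 10919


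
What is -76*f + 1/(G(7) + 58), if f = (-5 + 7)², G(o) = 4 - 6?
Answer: -17023/56 ≈ -303.98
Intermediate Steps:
G(o) = -2
f = 4 (f = 2² = 4)
-76*f + 1/(G(7) + 58) = -76*4 + 1/(-2 + 58) = -304 + 1/56 = -17023/56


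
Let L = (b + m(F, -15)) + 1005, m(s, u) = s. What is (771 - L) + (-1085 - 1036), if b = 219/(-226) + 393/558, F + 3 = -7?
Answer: -24640823/10509 ≈ -2344.7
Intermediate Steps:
F = -10 (F = -3 - 7 = -10)
b = -2782/10509 (b = 219*(-1/226) + 393*(1/558) = -219/226 + 131/186 = -2782/10509 ≈ -0.26473)
L = 10453673/10509 (L = (-2782/10509 - 10) + 1005 = -107872/10509 + 1005 = 10453673/10509 ≈ 994.74)
(771 - L) + (-1085 - 1036) = (771 - 1*10453673/10509) + (-1085 - 1036) = (771 - 10453673/10509) - 2121 = -2351234/10509 - 2121 = -24640823/10509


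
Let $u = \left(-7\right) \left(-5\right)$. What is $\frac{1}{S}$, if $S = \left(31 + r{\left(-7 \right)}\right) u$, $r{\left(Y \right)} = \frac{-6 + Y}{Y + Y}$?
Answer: $\frac{2}{2235} \approx 0.00089485$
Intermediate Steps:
$r{\left(Y \right)} = \frac{-6 + Y}{2 Y}$
$u = 35$
$S = \frac{2235}{2}$ ($S = \left(31 + \frac{-6 - 7}{2 \left(-7\right)}\right) 35 = \left(31 + \frac{1}{2} \left(- \frac{1}{7}\right) \left(-13\right)\right) 35 = \left(31 + \frac{13}{14}\right) 35 = \frac{447}{14} \cdot 35 = \frac{2235}{2} \approx 1117.5$)
$\frac{1}{S} = \frac{1}{\frac{2235}{2}} = \frac{2}{2235}$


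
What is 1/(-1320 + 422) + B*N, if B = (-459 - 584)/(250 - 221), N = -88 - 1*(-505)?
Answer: -390568067/26042 ≈ -14998.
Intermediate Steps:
N = 417 (N = -88 + 505 = 417)
B = -1043/29 ≈ -35.966
1/(-1320 + 422) + B*N = 1/(-1320 + 422) - 1043/29*417 = 1/(-898) - 434931/29 = -1/898 - 434931/29 = -390568067/26042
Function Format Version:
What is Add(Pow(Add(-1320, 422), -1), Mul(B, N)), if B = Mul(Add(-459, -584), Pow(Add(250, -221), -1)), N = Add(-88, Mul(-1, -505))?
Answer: Rational(-390568067, 26042) ≈ -14998.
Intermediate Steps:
N = 417 (N = Add(-88, 505) = 417)
B = Rational(-1043, 29) (B = Mul(-1043, Pow(29, -1)) = Mul(-1043, Rational(1, 29)) = Rational(-1043, 29) ≈ -35.966)
Add(Pow(Add(-1320, 422), -1), Mul(B, N)) = Add(Pow(Add(-1320, 422), -1), Mul(Rational(-1043, 29), 417)) = Add(Pow(-898, -1), Rational(-434931, 29)) = Add(Rational(-1, 898), Rational(-434931, 29)) = Rational(-390568067, 26042)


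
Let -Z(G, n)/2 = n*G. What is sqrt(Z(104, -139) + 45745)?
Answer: 11*sqrt(617) ≈ 273.23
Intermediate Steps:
Z(G, n) = -2*G*n (Z(G, n) = -2*n*G = -2*G*n)
sqrt(Z(104, -139) + 45745) = sqrt(-2*104*(-139) + 45745) = sqrt(28912 + 45745) = sqrt(74657) = 11*sqrt(617)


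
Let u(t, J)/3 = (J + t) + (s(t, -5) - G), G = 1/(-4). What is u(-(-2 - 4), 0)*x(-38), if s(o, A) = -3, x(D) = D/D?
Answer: 39/4 ≈ 9.7500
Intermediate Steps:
x(D) = 1
G = -¼ ≈ -0.25000
u(t, J) = -33/4 + 3*J + 3*t (u(t, J) = 3*((J + t) + (-3 - 1*(-¼))) = 3*((J + t) + (-3 + ¼)) = 3*((J + t) - 11/4) = 3*(-11/4 + J + t) = -33/4 + 3*J + 3*t)
u(-(-2 - 4), 0)*x(-38) = (-33/4 + 3*0 + 3*(-(-2 - 4)))*1 = (-33/4 + 0 + 3*(-1*(-6)))*1 = (-33/4 + 0 + 3*6)*1 = (-33/4 + 0 + 18)*1 = (39/4)*1 = 39/4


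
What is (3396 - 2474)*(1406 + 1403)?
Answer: 2589898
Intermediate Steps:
(3396 - 2474)*(1406 + 1403) = 922*2809 = 2589898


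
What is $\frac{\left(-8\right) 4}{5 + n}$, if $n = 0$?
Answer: $- \frac{32}{5} \approx -6.4$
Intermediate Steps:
$\frac{\left(-8\right) 4}{5 + n} = \frac{\left(-8\right) 4}{5 + 0} = \frac{1}{5} \left(-32\right) = - \frac{32}{5}$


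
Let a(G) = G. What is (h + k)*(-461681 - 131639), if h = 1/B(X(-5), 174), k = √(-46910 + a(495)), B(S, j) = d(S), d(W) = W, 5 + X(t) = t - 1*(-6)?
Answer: 148330 - 593320*I*√46415 ≈ 1.4833e+5 - 1.2783e+8*I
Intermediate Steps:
X(t) = 1 + t (X(t) = -5 + (t - 1*(-6)) = -5 + (t + 6) = -5 + (6 + t) = 1 + t)
B(S, j) = S
k = I*√46415 (k = √(-46910 + 495) = √(-46415) = I*√46415 ≈ 215.44*I)
h = -¼ (h = 1/(1 - 5) = 1/(-4) = -¼ ≈ -0.25000)
(h + k)*(-461681 - 131639) = (-¼ + I*√46415)*(-461681 - 131639) = (-¼ + I*√46415)*(-593320) = 148330 - 593320*I*√46415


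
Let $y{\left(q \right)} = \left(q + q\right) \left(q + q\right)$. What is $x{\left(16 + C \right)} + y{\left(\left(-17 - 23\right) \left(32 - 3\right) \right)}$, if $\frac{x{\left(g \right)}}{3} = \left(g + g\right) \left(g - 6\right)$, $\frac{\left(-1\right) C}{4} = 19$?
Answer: $5406160$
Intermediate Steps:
$C = -76$ ($C = \left(-4\right) 19 = -76$)
$x{\left(g \right)} = 6 g \left(-6 + g\right)$ ($x{\left(g \right)} = 3 \left(g + g\right) \left(g - 6\right) = 3 \cdot 2 g \left(-6 + g\right) = 6 g \left(-6 + g\right)$)
$y{\left(q \right)} = 4 q^{2}$ ($y{\left(q \right)} = 2 q 2 q = 4 q^{2}$)
$x{\left(16 + C \right)} + y{\left(\left(-17 - 23\right) \left(32 - 3\right) \right)} = 6 \left(16 - 76\right) \left(-6 + \left(16 - 76\right)\right) + 4 \left(\left(-17 - 23\right) \left(32 - 3\right)\right)^{2} = 6 \left(-60\right) \left(-6 - 60\right) + 4 \left(\left(-40\right) 29\right)^{2} = 6 \left(-60\right) \left(-66\right) + 4 \left(-1160\right)^{2} = 23760 + 4 \cdot 1345600 = 23760 + 5382400 = 5406160$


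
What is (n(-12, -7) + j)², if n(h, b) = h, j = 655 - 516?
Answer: 16129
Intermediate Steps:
j = 139
(n(-12, -7) + j)² = (-12 + 139)² = 127² = 16129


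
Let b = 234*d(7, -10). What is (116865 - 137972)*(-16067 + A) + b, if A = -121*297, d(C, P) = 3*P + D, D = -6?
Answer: 1097640004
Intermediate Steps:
d(C, P) = -6 + 3*P (d(C, P) = 3*P - 6 = -6 + 3*P)
A = -35937
b = -8424 (b = 234*(-6 + 3*(-10)) = 234*(-6 - 30) = 234*(-36) = -8424)
(116865 - 137972)*(-16067 + A) + b = (116865 - 137972)*(-16067 - 35937) - 8424 = -21107*(-52004) - 8424 = 1097648428 - 8424 = 1097640004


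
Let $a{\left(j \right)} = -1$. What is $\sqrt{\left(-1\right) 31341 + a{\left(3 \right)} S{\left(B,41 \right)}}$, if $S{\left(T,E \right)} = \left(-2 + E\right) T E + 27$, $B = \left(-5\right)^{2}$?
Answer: $3 i \sqrt{7927} \approx 267.1 i$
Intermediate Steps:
$B = 25$
$S{\left(T,E \right)} = 27 + E T \left(-2 + E\right)$ ($S{\left(T,E \right)} = T \left(-2 + E\right) E + 27 = E T \left(-2 + E\right) + 27 = 27 + E T \left(-2 + E\right)$)
$\sqrt{\left(-1\right) 31341 + a{\left(3 \right)} S{\left(B,41 \right)}} = \sqrt{\left(-1\right) 31341 - \left(27 + 25 \cdot 41^{2} - 82 \cdot 25\right)} = \sqrt{-31341 - \left(27 + 25 \cdot 1681 - 2050\right)} = \sqrt{-31341 - \left(27 + 42025 - 2050\right)} = \sqrt{-31341 - 40002} = \sqrt{-71343} = 3 i \sqrt{7927}$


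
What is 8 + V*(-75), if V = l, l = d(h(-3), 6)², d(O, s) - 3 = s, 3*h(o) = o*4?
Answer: -6067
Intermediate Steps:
h(o) = 4*o/3 (h(o) = (o*4)/3 = (4*o)/3 = 4*o/3)
d(O, s) = 3 + s
l = 81 (l = (3 + 6)² = 9² = 81)
V = 81
8 + V*(-75) = 8 + 81*(-75) = 8 - 6075 = -6067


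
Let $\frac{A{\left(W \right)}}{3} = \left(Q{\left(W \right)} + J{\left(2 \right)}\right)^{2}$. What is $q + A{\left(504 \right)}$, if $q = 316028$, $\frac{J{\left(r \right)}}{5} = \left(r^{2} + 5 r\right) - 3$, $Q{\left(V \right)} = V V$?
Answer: $193656535151$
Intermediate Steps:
$Q{\left(V \right)} = V^{2}$
$J{\left(r \right)} = -15 + 5 r^{2} + 25 r$ ($J{\left(r \right)} = 5 \left(\left(r^{2} + 5 r\right) - 3\right) = 5 \left(-3 + r^{2} + 5 r\right) = -15 + 5 r^{2} + 25 r$)
$A{\left(W \right)} = 3 \left(55 + W^{2}\right)^{2}$ ($A{\left(W \right)} = 3 \left(W^{2} + \left(-15 + 5 \cdot 2^{2} + 25 \cdot 2\right)\right)^{2} = 3 \left(W^{2} + \left(-15 + 5 \cdot 4 + 50\right)\right)^{2} = 3 \left(W^{2} + \left(-15 + 20 + 50\right)\right)^{2} = 3 \left(W^{2} + 55\right)^{2} = 3 \left(55 + W^{2}\right)^{2}$)
$q + A{\left(504 \right)} = 316028 + 3 \left(55 + 504^{2}\right)^{2} = 316028 + 3 \left(55 + 254016\right)^{2} = 316028 + 3 \cdot 254071^{2} = 316028 + 3 \cdot 64552073041 = 316028 + 193656219123 = 193656535151$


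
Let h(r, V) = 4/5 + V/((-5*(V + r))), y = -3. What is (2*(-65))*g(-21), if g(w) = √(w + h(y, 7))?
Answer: -13*I*√2055 ≈ -589.32*I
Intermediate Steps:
h(r, V) = ⅘ + V/(-5*V - 5*r) (h(r, V) = 4*(⅕) + V/(-5*V - 5*r) = ⅘ + V/(-5*V - 5*r))
g(w) = √(9/20 + w) (g(w) = √(w + (3*7 + 4*(-3))/(5*(7 - 3))) = √(w + (⅕)*(21 - 12)/4) = √(w + (⅕)*(¼)*9) = √(w + 9/20) = √(9/20 + w))
(2*(-65))*g(-21) = (2*(-65))*(√(45 + 100*(-21))/10) = -13*√(45 - 2100) = -13*√(-2055) = -13*I*√2055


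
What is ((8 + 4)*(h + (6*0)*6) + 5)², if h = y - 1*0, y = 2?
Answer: 841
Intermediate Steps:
h = 2 (h = 2 - 1*0 = 2 + 0 = 2)
((8 + 4)*(h + (6*0)*6) + 5)² = ((8 + 4)*(2 + (6*0)*6) + 5)² = (12*(2 + 0*6) + 5)² = (12*(2 + 0) + 5)² = (12*2 + 5)² = (24 + 5)² = 29² = 841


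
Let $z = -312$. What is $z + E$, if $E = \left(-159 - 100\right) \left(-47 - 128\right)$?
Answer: $45013$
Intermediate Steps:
$E = 45325$ ($E = \left(-259\right) \left(-175\right) = 45325$)
$z + E = -312 + 45325 = 45013$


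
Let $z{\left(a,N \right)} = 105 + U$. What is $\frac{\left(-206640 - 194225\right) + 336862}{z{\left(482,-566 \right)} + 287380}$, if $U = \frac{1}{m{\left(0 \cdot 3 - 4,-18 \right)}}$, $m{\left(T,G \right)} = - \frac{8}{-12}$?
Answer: $- \frac{128006}{574973} \approx -0.22263$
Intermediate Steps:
$m{\left(T,G \right)} = \frac{2}{3}$ ($m{\left(T,G \right)} = \left(-8\right) \left(- \frac{1}{12}\right) = \frac{2}{3}$)
$U = \frac{3}{2}$ ($U = \frac{1}{\frac{2}{3}} = \frac{3}{2} \approx 1.5$)
$z{\left(a,N \right)} = \frac{213}{2}$ ($z{\left(a,N \right)} = 105 + \frac{3}{2} = \frac{213}{2}$)
$\frac{\left(-206640 - 194225\right) + 336862}{z{\left(482,-566 \right)} + 287380} = \frac{\left(-206640 - 194225\right) + 336862}{\frac{213}{2} + 287380} = \frac{\left(-206640 - 194225\right) + 336862}{\frac{574973}{2}} = \left(-400865 + 336862\right) \frac{2}{574973} = \left(-64003\right) \frac{2}{574973} = - \frac{128006}{574973}$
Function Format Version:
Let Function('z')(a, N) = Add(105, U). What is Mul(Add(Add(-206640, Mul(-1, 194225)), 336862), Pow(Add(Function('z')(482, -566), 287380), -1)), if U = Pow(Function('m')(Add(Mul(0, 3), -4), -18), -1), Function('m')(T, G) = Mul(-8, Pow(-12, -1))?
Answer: Rational(-128006, 574973) ≈ -0.22263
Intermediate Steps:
Function('m')(T, G) = Rational(2, 3) (Function('m')(T, G) = Mul(-8, Rational(-1, 12)) = Rational(2, 3))
U = Rational(3, 2) (U = Pow(Rational(2, 3), -1) = Rational(3, 2) ≈ 1.5000)
Function('z')(a, N) = Rational(213, 2) (Function('z')(a, N) = Add(105, Rational(3, 2)) = Rational(213, 2))
Mul(Add(Add(-206640, Mul(-1, 194225)), 336862), Pow(Add(Function('z')(482, -566), 287380), -1)) = Mul(Add(Add(-206640, Mul(-1, 194225)), 336862), Pow(Add(Rational(213, 2), 287380), -1)) = Mul(Add(Add(-206640, -194225), 336862), Pow(Rational(574973, 2), -1)) = Mul(Add(-400865, 336862), Rational(2, 574973)) = Mul(-64003, Rational(2, 574973)) = Rational(-128006, 574973)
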